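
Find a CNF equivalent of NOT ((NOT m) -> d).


Step 1: Rewrite (¬m) → d as ¬(¬m) ∨ d.
Step 2: Negate: ¬(¬(¬m) ∨ d) = (¬m) ∧ ¬d (De Morgan + double negation).

(NOT m) AND (NOT d)


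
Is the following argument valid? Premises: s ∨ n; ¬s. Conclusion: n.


This matches the form of disjunctive syllogism: the conclusion follows in every model of the premises.

Valid.


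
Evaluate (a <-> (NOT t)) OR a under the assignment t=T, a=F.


Substitute t=T, a=F:
NOT t = F
a <-> (NOT t) = F <-> F = T
(a <-> (NOT t)) OR a = T OR F = T

T


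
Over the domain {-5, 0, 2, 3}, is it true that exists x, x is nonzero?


Evaluate the predicate on each element: -5:True, 0:False, 2:True, 3:True.
Witness x = -5 satisfies the predicate.

True


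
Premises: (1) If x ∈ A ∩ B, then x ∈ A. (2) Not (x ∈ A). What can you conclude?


Modus tollens: from (P → Q) and ¬Q, infer ¬P.
Q = 'x ∈ A' is denied; since P → Q, P must also fail.

Not (x ∈ A ∩ B).


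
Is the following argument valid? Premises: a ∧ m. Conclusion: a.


This matches the form of conjunction elimination: the conclusion follows in every model of the premises.

Valid.


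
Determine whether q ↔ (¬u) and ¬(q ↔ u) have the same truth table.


Compare truth tables:
q | u | φ | ψ
-------------
F | F | F | F
T | F | T | T
F | T | T | T
T | T | F | F
The columns φ and ψ agree on every row.

Yes, they are logically equivalent.


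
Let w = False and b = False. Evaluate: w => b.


Implication is false only when antecedent is true and consequent is false.
Substitute: w=False, b=False.
False => False evaluates to True.

True


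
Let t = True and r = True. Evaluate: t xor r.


Exclusive or is true when exactly one operand is true.
Substitute: t=True, r=True.
True xor True evaluates to False.

False


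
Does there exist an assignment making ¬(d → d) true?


Check all 2 assignments over {d}:
d | φ
-----
F | F
T | F
No assignment makes the formula true.

Unsatisfiable.


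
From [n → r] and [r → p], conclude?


Hypothetical syllogism: from (P → Q) and (Q → R), infer (P → R).
Chain the two implications through the shared middle term 'r'.

n → p


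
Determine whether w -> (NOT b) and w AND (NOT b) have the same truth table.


Compare truth tables:
b | w | φ | ψ
-------------
F | F | T | F
T | F | T | F
F | T | T | T
T | T | F | F
They differ at row 1 (b=F, w=F): φ=T but ψ=F.

No, they are not logically equivalent.


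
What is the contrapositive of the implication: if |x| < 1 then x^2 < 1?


The contrapositive of (P → Q) is (¬Q → ¬P); it is logically equivalent to the original.
Here P = '|x| < 1' and Q = 'x^2 < 1'.

If not (x^2 < 1), then not (|x| < 1).


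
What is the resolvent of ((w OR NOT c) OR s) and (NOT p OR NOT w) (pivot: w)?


The clauses contain complementary literals w and NOTw.
Resolution eliminates this pair and disjoins the remaining literals (merging duplicates).

((s OR NOT c) OR NOT p)


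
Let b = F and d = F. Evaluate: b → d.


Implication is false only when antecedent is true and consequent is false.
Substitute: b=F, d=F.
F → F evaluates to T.

T


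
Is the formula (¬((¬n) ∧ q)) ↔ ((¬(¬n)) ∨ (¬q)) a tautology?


Build the truth table over {n, q}:
n | q | φ
---------
F | F | T
T | F | T
F | T | T
T | T | T
Every row evaluates to true.

Yes, it is a tautology.


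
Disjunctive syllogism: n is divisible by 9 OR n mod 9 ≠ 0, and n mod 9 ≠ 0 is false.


Disjunctive syllogism: from (P ∨ Q) and ¬P, infer Q.
One disjunct, 'n mod 9 ≠ 0', is ruled out; the other must hold.

n is divisible by 9


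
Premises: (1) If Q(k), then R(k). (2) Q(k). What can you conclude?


Modus ponens: from (P → Q) and P, infer Q.
P = 'Q(k)' is asserted, and P → Q holds, so Q follows.

R(k).


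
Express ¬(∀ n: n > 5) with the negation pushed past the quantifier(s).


¬(∀ x: φ) = ∃ x: ¬φ, and ¬(∃ x: φ) = ∀ x: ¬φ.
Apply to the universal statement.

∃ n: ¬(n > 5)


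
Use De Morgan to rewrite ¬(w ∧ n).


De Morgan: the negation of a conjunction is the disjunction of the negations.
Distribute ¬ across ∧, flipping it to ∨, and negate each literal.

(¬w) ∨ (¬n)


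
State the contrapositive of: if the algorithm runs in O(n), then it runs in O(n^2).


The contrapositive of (P → Q) is (¬Q → ¬P); it is logically equivalent to the original.
Here P = 'the algorithm runs in O(n)' and Q = 'it runs in O(n^2)'.

If not (it runs in O(n^2)), then not (the algorithm runs in O(n)).


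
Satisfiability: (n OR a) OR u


Search for a satisfying assignment over {a, n, u}.
Try a=T, n=F, u=F: the formula evaluates to T.
A satisfying assignment exists.

Satisfiable.


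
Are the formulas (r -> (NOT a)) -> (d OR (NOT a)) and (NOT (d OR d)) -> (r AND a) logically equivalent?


Compare truth tables:
a | d | r | φ | ψ
-----------------
F | F | F | T | F
T | F | F | F | F
F | T | F | T | T
T | T | F | T | T
F | F | T | T | F
T | F | T | T | T
F | T | T | T | T
T | T | T | T | T
They differ at row 1 (a=F, d=F, r=F): φ=T but ψ=F.

No, they are not logically equivalent.


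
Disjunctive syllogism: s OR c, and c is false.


Disjunctive syllogism: from (P ∨ Q) and ¬P, infer Q.
One disjunct, 'c', is ruled out; the other must hold.

s


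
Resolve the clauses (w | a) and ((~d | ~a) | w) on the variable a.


The clauses contain complementary literals a and ~a.
Resolution eliminates this pair and disjoins the remaining literals (merging duplicates).

(w | ~d)


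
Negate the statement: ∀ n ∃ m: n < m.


Negation flips each quantifier (∀↔∃) and negates the inner predicate.
¬(∀ n ∃ m: φ) = ∃ n ∀ m: ¬φ.

∃ n ∀ m: ¬(n < m)


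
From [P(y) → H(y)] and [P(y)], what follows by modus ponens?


Modus ponens: from (P → Q) and P, infer Q.
P = 'P(y)' is asserted, and P → Q holds, so Q follows.

H(y).


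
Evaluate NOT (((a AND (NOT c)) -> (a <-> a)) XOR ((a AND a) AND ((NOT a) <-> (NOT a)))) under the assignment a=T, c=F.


Substitute a=T, c=F:
… (earlier sub-steps elided)
a AND (NOT c) = T AND T = T
a <-> a = T <-> T = T
(a AND (NOT c)) -> (a <-> a) = T -> T = T
a AND a = T AND T = T
NOT a = F
NOT a = F
(NOT a) <-> (NOT a) = F <-> F = T
(a AND a) AND ((NOT a) <-> (NOT a)) = T AND T = T
((a AND (NOT c)) -> (a <-> a)) XOR ((a AND a) AND ((NOT a) <-> (NOT a))) = T XOR T = F
NOT (((a AND (NOT c)) -> (a <-> a)) XOR ((a AND a) AND ((NOT a) <-> (NOT a)))) = T

T


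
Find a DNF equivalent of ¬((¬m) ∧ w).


Step 1: Apply De Morgan: ¬((¬m) ∧ w) = ¬(¬m) ∨ ¬w.
Step 2: Eliminate any double negations (¬¬X = X).

m ∨ (¬w)


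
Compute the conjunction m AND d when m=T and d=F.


Conjunction is true only when both operands are true.
Substitute: m=T, d=F.
T AND F evaluates to F.

F


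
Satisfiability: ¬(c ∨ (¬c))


Check all 2 assignments over {c}:
c | φ
-----
F | F
T | F
No assignment makes the formula true.

Unsatisfiable.


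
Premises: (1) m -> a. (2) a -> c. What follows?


Hypothetical syllogism: from (P → Q) and (Q → R), infer (P → R).
Chain the two implications through the shared middle term 'a'.

m -> c


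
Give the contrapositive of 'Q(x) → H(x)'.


The contrapositive of (P → Q) is (¬Q → ¬P); it is logically equivalent to the original.
Here P = 'Q(x)' and Q = 'H(x)'.

If not (H(x)), then not (Q(x)).


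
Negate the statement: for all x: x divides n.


¬(for all x: φ) = there exists x: ¬φ, and ¬(there exists x: φ) = for all x: ¬φ.
Apply to the universal statement.

there exists x: NOT(x divides n)


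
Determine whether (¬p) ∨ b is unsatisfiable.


Truth table over {b, p}:
b | p | φ
---------
F | F | T
T | F | T
F | T | F
T | T | T
Satisfying assignment at row 1: b=F, p=F gives T.

No, it is not a contradiction.


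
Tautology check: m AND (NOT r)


Build the truth table over {m, r}:
m | r | φ
---------
F | F | F
T | F | T
F | T | F
T | T | F
Counterexample at row 1: with m=F, r=F, the formula is F.

No, it is not a tautology.


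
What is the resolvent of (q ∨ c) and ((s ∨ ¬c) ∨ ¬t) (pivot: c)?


The clauses contain complementary literals c and ¬c.
Resolution eliminates this pair and disjoins the remaining literals (merging duplicates).

((q ∨ ¬t) ∨ s)


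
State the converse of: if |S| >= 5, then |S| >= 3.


The converse of (P → Q) is (Q → P). It is not in general equivalent to the original.
Here P = '|S| >= 5' and Q = '|S| >= 3'.

If |S| >= 3, then |S| >= 5.


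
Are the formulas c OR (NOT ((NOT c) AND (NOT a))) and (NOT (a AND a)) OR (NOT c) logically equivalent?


Compare truth tables:
a | c | φ | ψ
-------------
F | F | F | T
T | F | T | T
F | T | T | T
T | T | T | F
They differ at row 1 (a=F, c=F): φ=F but ψ=T.

No, they are not logically equivalent.


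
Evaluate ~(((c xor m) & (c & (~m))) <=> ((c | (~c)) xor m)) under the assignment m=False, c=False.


Substitute m=False, c=False:
c xor m = False xor False = False
~m = True
c & (~m) = False & True = False
(c xor m) & (c & (~m)) = False & False = False
~c = True
c | (~c) = False | True = True
(c | (~c)) xor m = True xor False = True
((c xor m) & (c & (~m))) <=> ((c | (~c)) xor m) = False <=> True = False
~(((c xor m) & (c & (~m))) <=> ((c | (~c)) xor m)) = True

True


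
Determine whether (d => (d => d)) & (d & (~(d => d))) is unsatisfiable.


Truth table over {d}:
d | φ
-----
False | False
True | False
Every row is false.

Yes, it is a contradiction.


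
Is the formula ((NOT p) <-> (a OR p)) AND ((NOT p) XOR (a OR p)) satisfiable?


Check all 4 assignments over {a, p}:
a | p | φ
---------
F | F | F
T | F | F
F | T | F
T | T | F
No assignment makes the formula true.

Unsatisfiable.


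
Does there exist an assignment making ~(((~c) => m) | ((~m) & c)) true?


Search for a satisfying assignment over {c, m}.
Try c=False, m=False: the formula evaluates to True.
A satisfying assignment exists.

Satisfiable.


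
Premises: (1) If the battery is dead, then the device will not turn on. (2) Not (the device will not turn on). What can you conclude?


Modus tollens: from (P → Q) and ¬Q, infer ¬P.
Q = 'the device will not turn on' is denied; since P → Q, P must also fail.

Not (the battery is dead).


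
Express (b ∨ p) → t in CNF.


Step 1: Rewrite as ¬(b ∨ p) ∨ t = (¬b ∧ ¬p) ∨ t.
Step 2: Distribute ∨ over ∧.

((¬b) ∨ t) ∧ ((¬p) ∨ t)


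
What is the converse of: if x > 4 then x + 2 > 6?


The converse of (P → Q) is (Q → P). It is not in general equivalent to the original.
Here P = 'x > 4' and Q = 'x + 2 > 6'.

If x + 2 > 6, then x > 4.


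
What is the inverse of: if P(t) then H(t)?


The inverse of (P → Q) is (¬P → ¬Q). It is equivalent to the converse, not to the original.
Here P = 'P(t)' and Q = 'H(t)'.

If not (P(t)), then not (H(t)).


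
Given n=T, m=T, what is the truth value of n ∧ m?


Conjunction is true only when both operands are true.
Substitute: n=T, m=T.
T ∧ T evaluates to T.

T


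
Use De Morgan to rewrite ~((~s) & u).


De Morgan: the negation of a conjunction is the disjunction of the negations.
Distribute ~ across &, flipping it to |, and negate each literal.

s | (~u)


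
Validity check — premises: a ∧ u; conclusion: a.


This matches the form of conjunction elimination: the conclusion follows in every model of the premises.

Valid.


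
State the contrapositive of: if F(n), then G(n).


The contrapositive of (P → Q) is (¬Q → ¬P); it is logically equivalent to the original.
Here P = 'F(n)' and Q = 'G(n)'.

If not (G(n)), then not (F(n)).


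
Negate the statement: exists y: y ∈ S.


¬(forall x: φ) = exists x: ¬φ, and ¬(exists x: φ) = forall x: ¬φ.
Apply to the existential statement.

forall y: ~(y ∈ S)


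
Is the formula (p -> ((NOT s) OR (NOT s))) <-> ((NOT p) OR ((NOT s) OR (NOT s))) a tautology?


Build the truth table over {p, s}:
p | s | φ
---------
F | F | T
T | F | T
F | T | T
T | T | T
Every row evaluates to true.

Yes, it is a tautology.


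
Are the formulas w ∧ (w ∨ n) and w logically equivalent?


Compare truth tables:
n | w | φ | ψ
-------------
F | F | F | F
T | F | F | F
F | T | T | T
T | T | T | T
The columns φ and ψ agree on every row.

Yes, they are logically equivalent.


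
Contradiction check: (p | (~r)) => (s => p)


Truth table over {p, r, s}:
p | r | s | φ
-------------
False | False | False | True
True | False | False | True
False | True | False | True
True | True | False | True
False | False | True | False
True | False | True | True
False | True | True | True
True | True | True | True
Satisfying assignment at row 1: p=False, r=False, s=False gives True.

No, it is not a contradiction.


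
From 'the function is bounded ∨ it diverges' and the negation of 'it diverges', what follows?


Disjunctive syllogism: from (P ∨ Q) and ¬P, infer Q.
One disjunct, 'it diverges', is ruled out; the other must hold.

the function is bounded


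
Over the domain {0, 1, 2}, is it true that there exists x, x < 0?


Evaluate the predicate on each element: 0:F, 1:F, 2:F.
No element satisfies the predicate.

F


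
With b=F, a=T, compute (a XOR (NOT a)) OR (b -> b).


Substitute b=F, a=T:
NOT a = F
a XOR (NOT a) = T XOR F = T
b -> b = F -> F = T
(a XOR (NOT a)) OR (b -> b) = T OR T = T

T


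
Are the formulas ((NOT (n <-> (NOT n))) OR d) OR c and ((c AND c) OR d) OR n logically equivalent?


Compare truth tables:
c | d | n | φ | ψ
-----------------
F | F | F | T | F
T | F | F | T | T
F | T | F | T | T
T | T | F | T | T
F | F | T | T | T
T | F | T | T | T
F | T | T | T | T
T | T | T | T | T
They differ at row 1 (c=F, d=F, n=F): φ=T but ψ=F.

No, they are not logically equivalent.


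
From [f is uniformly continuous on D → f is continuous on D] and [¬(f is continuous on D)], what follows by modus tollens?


Modus tollens: from (P → Q) and ¬Q, infer ¬P.
Q = 'f is continuous on D' is denied; since P → Q, P must also fail.

Not (f is uniformly continuous on D).


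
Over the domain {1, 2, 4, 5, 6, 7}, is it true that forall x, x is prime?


Evaluate the predicate on each element: 1:False, 2:True, 4:False, 5:True, 6:False, 7:True.
Counterexample x = 1 fails the predicate.

False


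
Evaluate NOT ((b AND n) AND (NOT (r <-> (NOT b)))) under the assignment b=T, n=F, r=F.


Substitute b=T, n=F, r=F:
b AND n = T AND F = F
NOT b = F
r <-> (NOT b) = F <-> F = T
NOT (r <-> (NOT b)) = F
(b AND n) AND (NOT (r <-> (NOT b))) = F AND F = F
NOT ((b AND n) AND (NOT (r <-> (NOT b)))) = T

T


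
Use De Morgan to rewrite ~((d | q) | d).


De Morgan: the negation of a disjunction is the conjunction of the negations.
Distribute ~ across |, flipping it to &, and negate each literal.

((~d) & (~q)) & (~d)


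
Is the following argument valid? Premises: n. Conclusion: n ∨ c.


This matches the form of disjunction introduction: the conclusion follows in every model of the premises.

Valid.


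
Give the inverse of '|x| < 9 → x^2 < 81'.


The inverse of (P → Q) is (¬P → ¬Q). It is equivalent to the converse, not to the original.
Here P = '|x| < 9' and Q = 'x^2 < 81'.

If not (|x| < 9), then not (x^2 < 81).


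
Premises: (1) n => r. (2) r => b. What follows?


Hypothetical syllogism: from (P → Q) and (Q → R), infer (P → R).
Chain the two implications through the shared middle term 'r'.

n => b


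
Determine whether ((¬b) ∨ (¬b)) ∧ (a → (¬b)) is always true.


Build the truth table over {a, b}:
a | b | φ
---------
F | F | T
T | F | T
F | T | F
T | T | F
Counterexample at row 3: with a=F, b=T, the formula is F.

No, it is not a tautology.


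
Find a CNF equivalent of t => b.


Step 1: Rewrite t → b as ¬t ∨ b.

(~t) | b


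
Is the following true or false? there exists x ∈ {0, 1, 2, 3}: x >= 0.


Evaluate the predicate on each element: 0:T, 1:T, 2:T, 3:T.
Witness x = 0 satisfies the predicate.

T


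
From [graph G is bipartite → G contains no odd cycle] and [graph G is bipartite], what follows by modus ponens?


Modus ponens: from (P → Q) and P, infer Q.
P = 'graph G is bipartite' is asserted, and P → Q holds, so Q follows.

G contains no odd cycle.


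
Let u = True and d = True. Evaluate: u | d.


Disjunction is false only when both operands are false.
Substitute: u=True, d=True.
True | True evaluates to True.

True


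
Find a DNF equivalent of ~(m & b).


Step 1: Apply De Morgan: ¬(m ∧ b) = ¬m ∨ ¬b.

(~m) | (~b)


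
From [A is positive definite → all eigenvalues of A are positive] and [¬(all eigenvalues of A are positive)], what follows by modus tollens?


Modus tollens: from (P → Q) and ¬Q, infer ¬P.
Q = 'all eigenvalues of A are positive' is denied; since P → Q, P must also fail.

Not (A is positive definite).


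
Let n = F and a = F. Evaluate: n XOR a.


Exclusive or is true when exactly one operand is true.
Substitute: n=F, a=F.
F XOR F evaluates to F.

F


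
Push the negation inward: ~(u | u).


De Morgan: the negation of a disjunction is the conjunction of the negations.
Distribute ~ across |, flipping it to &, and negate each literal.

(~u) & (~u)


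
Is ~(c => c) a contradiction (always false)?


Truth table over {c}:
c | φ
-----
False | False
True | False
Every row is false.

Yes, it is a contradiction.


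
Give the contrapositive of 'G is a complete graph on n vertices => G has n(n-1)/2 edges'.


The contrapositive of (P → Q) is (¬Q → ¬P); it is logically equivalent to the original.
Here P = 'G is a complete graph on n vertices' and Q = 'G has n(n-1)/2 edges'.

If not (G has n(n-1)/2 edges), then not (G is a complete graph on n vertices).


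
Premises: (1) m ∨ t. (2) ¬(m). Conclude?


Disjunctive syllogism: from (P ∨ Q) and ¬P, infer Q.
One disjunct, 'm', is ruled out; the other must hold.

t


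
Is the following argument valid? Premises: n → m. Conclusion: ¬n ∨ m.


This matches the form of material implication: the conclusion follows in every model of the premises.

Valid.


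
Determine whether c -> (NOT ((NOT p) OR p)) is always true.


Build the truth table over {c, p}:
c | p | φ
---------
F | F | T
T | F | F
F | T | T
T | T | F
Counterexample at row 2: with c=T, p=F, the formula is F.

No, it is not a tautology.


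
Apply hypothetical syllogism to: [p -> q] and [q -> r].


Hypothetical syllogism: from (P → Q) and (Q → R), infer (P → R).
Chain the two implications through the shared middle term 'q'.

p -> r


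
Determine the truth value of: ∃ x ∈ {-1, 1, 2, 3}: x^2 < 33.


Evaluate the predicate on each element: -1:T, 1:T, 2:T, 3:T.
Witness x = -1 satisfies the predicate.

T


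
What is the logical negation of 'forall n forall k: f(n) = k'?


Negation flips each quantifier (∀↔∃) and negates the inner predicate.
¬(forall n forall k: φ) = exists n exists k: ¬φ.

exists n exists k: ~(f(n) = k)


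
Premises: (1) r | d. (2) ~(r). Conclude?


Disjunctive syllogism: from (P ∨ Q) and ¬P, infer Q.
One disjunct, 'r', is ruled out; the other must hold.

d


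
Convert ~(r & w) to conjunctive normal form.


Step 1: Apply De Morgan: ¬(r ∧ w) = ¬r ∨ ¬w.

(~r) | (~w)


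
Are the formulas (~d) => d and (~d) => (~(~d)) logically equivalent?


Compare truth tables:
d | φ | ψ
---------
False | False | False
True | True | True
The columns φ and ψ agree on every row.

Yes, they are logically equivalent.


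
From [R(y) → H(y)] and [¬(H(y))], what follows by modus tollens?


Modus tollens: from (P → Q) and ¬Q, infer ¬P.
Q = 'H(y)' is denied; since P → Q, P must also fail.

Not (R(y)).


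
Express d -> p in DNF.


Step 1: Rewrite d → p as ¬d ∨ p.

(NOT d) OR p


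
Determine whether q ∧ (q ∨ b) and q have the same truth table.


Compare truth tables:
b | q | φ | ψ
-------------
F | F | F | F
T | F | F | F
F | T | T | T
T | T | T | T
The columns φ and ψ agree on every row.

Yes, they are logically equivalent.


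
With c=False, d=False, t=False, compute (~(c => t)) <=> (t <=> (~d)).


Substitute c=False, d=False, t=False:
c => t = False => False = True
~(c => t) = False
~d = True
t <=> (~d) = False <=> True = False
(~(c => t)) <=> (t <=> (~d)) = False <=> False = True

True


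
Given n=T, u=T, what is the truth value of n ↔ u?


Biconditional is true when both operands have the same truth value.
Substitute: n=T, u=T.
T ↔ T evaluates to T.

T


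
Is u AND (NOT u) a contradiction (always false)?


Truth table over {u}:
u | φ
-----
F | F
T | F
Every row is false.

Yes, it is a contradiction.


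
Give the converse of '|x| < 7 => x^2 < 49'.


The converse of (P → Q) is (Q → P). It is not in general equivalent to the original.
Here P = '|x| < 7' and Q = 'x^2 < 49'.

If x^2 < 49, then |x| < 7.


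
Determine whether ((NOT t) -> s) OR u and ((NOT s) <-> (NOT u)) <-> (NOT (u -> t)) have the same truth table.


Compare truth tables:
s | t | u | φ | ψ
-----------------
F | F | F | F | F
T | F | F | T | T
F | T | F | T | F
T | T | F | T | T
F | F | T | T | F
T | F | T | T | T
F | T | T | T | T
T | T | T | T | F
They differ at row 3 (s=F, t=T, u=F): φ=T but ψ=F.

No, they are not logically equivalent.


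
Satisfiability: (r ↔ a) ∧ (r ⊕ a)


Check all 4 assignments over {a, r}:
a | r | φ
---------
F | F | F
T | F | F
F | T | F
T | T | F
No assignment makes the formula true.

Unsatisfiable.


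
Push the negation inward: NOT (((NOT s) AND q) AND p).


De Morgan: the negation of a conjunction is the disjunction of the negations.
Distribute NOT across AND, flipping it to OR, and negate each literal.

(s OR (NOT q)) OR (NOT p)


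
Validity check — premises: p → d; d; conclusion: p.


This is affirming the consequent (fallacy). There exist truth assignments where the premises are all true but the conclusion is false.

Invalid.


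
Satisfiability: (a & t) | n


Search for a satisfying assignment over {a, n, t}.
Try a=False, n=True, t=False: the formula evaluates to True.
A satisfying assignment exists.

Satisfiable.


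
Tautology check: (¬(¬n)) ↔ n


Build the truth table over {n}:
n | φ
-----
F | T
T | T
Every row evaluates to true.

Yes, it is a tautology.


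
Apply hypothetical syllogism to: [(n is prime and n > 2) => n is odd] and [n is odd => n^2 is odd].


Hypothetical syllogism: from (P → Q) and (Q → R), infer (P → R).
Chain the two implications through the shared middle term 'n is odd'.

(n is prime and n > 2) => n^2 is odd


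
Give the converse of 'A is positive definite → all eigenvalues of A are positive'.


The converse of (P → Q) is (Q → P). It is not in general equivalent to the original.
Here P = 'A is positive definite' and Q = 'all eigenvalues of A are positive'.

If all eigenvalues of A are positive, then A is positive definite.


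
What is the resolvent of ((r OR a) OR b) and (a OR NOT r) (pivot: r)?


The clauses contain complementary literals r and NOTr.
Resolution eliminates this pair and disjoins the remaining literals (merging duplicates).

(a OR b)


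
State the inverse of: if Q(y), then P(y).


The inverse of (P → Q) is (¬P → ¬Q). It is equivalent to the converse, not to the original.
Here P = 'Q(y)' and Q = 'P(y)'.

If not (Q(y)), then not (P(y)).


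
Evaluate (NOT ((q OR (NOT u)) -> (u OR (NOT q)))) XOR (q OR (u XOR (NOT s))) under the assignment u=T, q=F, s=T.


Substitute u=T, q=F, s=T:
NOT u = F
q OR (NOT u) = F OR F = F
NOT q = T
u OR (NOT q) = T OR T = T
(q OR (NOT u)) -> (u OR (NOT q)) = F -> T = T
NOT ((q OR (NOT u)) -> (u OR (NOT q))) = F
NOT s = F
u XOR (NOT s) = T XOR F = T
q OR (u XOR (NOT s)) = F OR T = T
(NOT ((q OR (NOT u)) -> (u OR (NOT q)))) XOR (q OR (u XOR (NOT s))) = F XOR T = T

T


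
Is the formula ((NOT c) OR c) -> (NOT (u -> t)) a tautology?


Build the truth table over {c, t, u}:
c | t | u | φ
-------------
F | F | F | F
T | F | F | F
F | T | F | F
T | T | F | F
F | F | T | T
T | F | T | T
F | T | T | F
T | T | T | F
Counterexample at row 1: with c=F, t=F, u=F, the formula is F.

No, it is not a tautology.


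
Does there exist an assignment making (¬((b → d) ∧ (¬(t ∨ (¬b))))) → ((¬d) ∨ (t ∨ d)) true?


Search for a satisfying assignment over {b, d, t}.
Try b=F, d=F, t=F: the formula evaluates to T.
A satisfying assignment exists.

Satisfiable.


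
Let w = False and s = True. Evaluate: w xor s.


Exclusive or is true when exactly one operand is true.
Substitute: w=False, s=True.
False xor True evaluates to True.

True


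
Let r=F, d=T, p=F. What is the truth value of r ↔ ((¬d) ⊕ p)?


Substitute r=F, d=T, p=F:
¬d = F
(¬d) ⊕ p = F ⊕ F = F
r ↔ ((¬d) ⊕ p) = F ↔ F = T

T


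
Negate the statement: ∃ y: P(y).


¬(∀ x: φ) = ∃ x: ¬φ, and ¬(∃ x: φ) = ∀ x: ¬φ.
Apply to the existential statement.

∀ y: ¬(P(y))


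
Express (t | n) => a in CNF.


Step 1: Rewrite as ¬(t ∨ n) ∨ a = (¬t ∧ ¬n) ∨ a.
Step 2: Distribute ∨ over ∧.

((~t) | a) & ((~n) | a)


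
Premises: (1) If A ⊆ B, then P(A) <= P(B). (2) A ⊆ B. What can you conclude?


Modus ponens: from (P → Q) and P, infer Q.
P = 'A ⊆ B' is asserted, and P → Q holds, so Q follows.

P(A) <= P(B).


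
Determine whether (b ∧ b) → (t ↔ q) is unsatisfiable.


Truth table over {b, q, t}:
b | q | t | φ
-------------
F | F | F | T
T | F | F | T
F | T | F | T
T | T | F | F
F | F | T | T
T | F | T | F
F | T | T | T
T | T | T | T
Satisfying assignment at row 1: b=F, q=F, t=F gives T.

No, it is not a contradiction.


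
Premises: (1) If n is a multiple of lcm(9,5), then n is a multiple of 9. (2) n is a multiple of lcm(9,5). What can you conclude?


Modus ponens: from (P → Q) and P, infer Q.
P = 'n is a multiple of lcm(9,5)' is asserted, and P → Q holds, so Q follows.

n is a multiple of 9.


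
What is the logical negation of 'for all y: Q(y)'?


¬(for all x: φ) = there exists x: ¬φ, and ¬(there exists x: φ) = for all x: ¬φ.
Apply to the universal statement.

there exists y: NOT(Q(y))


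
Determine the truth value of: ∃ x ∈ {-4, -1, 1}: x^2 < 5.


Evaluate the predicate on each element: -4:F, -1:T, 1:T.
Witness x = -1 satisfies the predicate.

T


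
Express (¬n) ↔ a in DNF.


Step 1: (¬n) ↔ a is true exactly when both agree: ((¬n) ∧ a) ∨ (¬(¬n) ∧ ¬a).
Step 2: Eliminate any double negations (¬¬X = X).

((¬n) ∧ a) ∨ (n ∧ (¬a))


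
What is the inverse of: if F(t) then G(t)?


The inverse of (P → Q) is (¬P → ¬Q). It is equivalent to the converse, not to the original.
Here P = 'F(t)' and Q = 'G(t)'.

If not (F(t)), then not (G(t)).


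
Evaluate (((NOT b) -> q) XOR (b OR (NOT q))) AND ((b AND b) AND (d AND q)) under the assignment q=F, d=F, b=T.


Substitute q=F, d=F, b=T:
NOT b = F
(NOT b) -> q = F -> F = T
NOT q = T
b OR (NOT q) = T OR T = T
((NOT b) -> q) XOR (b OR (NOT q)) = T XOR T = F
b AND b = T AND T = T
d AND q = F AND F = F
(b AND b) AND (d AND q) = T AND F = F
(((NOT b) -> q) XOR (b OR (NOT q))) AND ((b AND b) AND (d AND q)) = F AND F = F

F


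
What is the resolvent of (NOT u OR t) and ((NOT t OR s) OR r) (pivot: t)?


The clauses contain complementary literals t and NOTt.
Resolution eliminates this pair and disjoins the remaining literals (merging duplicates).

((NOT u OR r) OR s)


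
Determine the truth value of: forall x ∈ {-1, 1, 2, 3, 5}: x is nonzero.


Evaluate the predicate on each element: -1:True, 1:True, 2:True, 3:True, 5:True.
Every element satisfies the predicate.

True


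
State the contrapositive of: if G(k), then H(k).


The contrapositive of (P → Q) is (¬Q → ¬P); it is logically equivalent to the original.
Here P = 'G(k)' and Q = 'H(k)'.

If not (H(k)), then not (G(k)).


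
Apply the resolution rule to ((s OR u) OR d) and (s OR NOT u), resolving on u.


The clauses contain complementary literals u and NOTu.
Resolution eliminates this pair and disjoins the remaining literals (merging duplicates).

(d OR s)


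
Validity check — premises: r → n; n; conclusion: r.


This is affirming the consequent (fallacy). There exist truth assignments where the premises are all true but the conclusion is false.

Invalid.


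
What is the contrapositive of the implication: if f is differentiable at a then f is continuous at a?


The contrapositive of (P → Q) is (¬Q → ¬P); it is logically equivalent to the original.
Here P = 'f is differentiable at a' and Q = 'f is continuous at a'.

If not (f is continuous at a), then not (f is differentiable at a).


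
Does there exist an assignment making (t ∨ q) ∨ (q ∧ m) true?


Search for a satisfying assignment over {m, q, t}.
Try m=F, q=T, t=F: the formula evaluates to T.
A satisfying assignment exists.

Satisfiable.


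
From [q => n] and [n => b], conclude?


Hypothetical syllogism: from (P → Q) and (Q → R), infer (P → R).
Chain the two implications through the shared middle term 'n'.

q => b


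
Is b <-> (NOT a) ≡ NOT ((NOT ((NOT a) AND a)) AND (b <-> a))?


Compare truth tables:
a | b | φ | ψ
-------------
F | F | F | F
T | F | T | T
F | T | T | T
T | T | F | F
The columns φ and ψ agree on every row.

Yes, they are logically equivalent.


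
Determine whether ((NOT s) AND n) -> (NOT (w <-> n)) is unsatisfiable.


Truth table over {n, s, w}:
n | s | w | φ
-------------
F | F | F | T
T | F | F | T
F | T | F | T
T | T | F | T
F | F | T | T
T | F | T | F
F | T | T | T
T | T | T | T
Satisfying assignment at row 1: n=F, s=F, w=F gives T.

No, it is not a contradiction.


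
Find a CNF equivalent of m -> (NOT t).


Step 1: Rewrite m → (¬t) as ¬m ∨ (¬t).

(NOT m) OR (NOT t)


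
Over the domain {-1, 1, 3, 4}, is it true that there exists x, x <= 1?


Evaluate the predicate on each element: -1:T, 1:T, 3:F, 4:F.
Witness x = -1 satisfies the predicate.

T


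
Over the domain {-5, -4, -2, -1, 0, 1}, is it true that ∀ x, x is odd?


Evaluate the predicate on each element: -5:T, -4:F, -2:F, -1:T, 0:F, 1:T.
Counterexample x = -4 fails the predicate.

F


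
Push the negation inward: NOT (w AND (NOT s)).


De Morgan: the negation of a conjunction is the disjunction of the negations.
Distribute NOT across AND, flipping it to OR, and negate each literal.

(NOT w) OR s


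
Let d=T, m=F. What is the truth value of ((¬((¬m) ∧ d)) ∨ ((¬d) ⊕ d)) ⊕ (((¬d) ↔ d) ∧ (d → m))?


Substitute d=T, m=F:
… (earlier sub-steps elided)
(¬m) ∧ d = T ∧ T = T
¬((¬m) ∧ d) = F
¬d = F
(¬d) ⊕ d = F ⊕ T = T
(¬((¬m) ∧ d)) ∨ ((¬d) ⊕ d) = F ∨ T = T
¬d = F
(¬d) ↔ d = F ↔ T = F
d → m = T → F = F
((¬d) ↔ d) ∧ (d → m) = F ∧ F = F
((¬((¬m) ∧ d)) ∨ ((¬d) ⊕ d)) ⊕ (((¬d) ↔ d) ∧ (d → m)) = T ⊕ F = T

T


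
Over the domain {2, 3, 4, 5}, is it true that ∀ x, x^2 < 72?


Evaluate the predicate on each element: 2:T, 3:T, 4:T, 5:T.
Every element satisfies the predicate.

T


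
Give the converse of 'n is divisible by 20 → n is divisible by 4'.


The converse of (P → Q) is (Q → P). It is not in general equivalent to the original.
Here P = 'n is divisible by 20' and Q = 'n is divisible by 4'.

If n is divisible by 4, then n is divisible by 20.


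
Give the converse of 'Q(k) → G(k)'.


The converse of (P → Q) is (Q → P). It is not in general equivalent to the original.
Here P = 'Q(k)' and Q = 'G(k)'.

If G(k), then Q(k).


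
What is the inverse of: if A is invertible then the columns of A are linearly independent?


The inverse of (P → Q) is (¬P → ¬Q). It is equivalent to the converse, not to the original.
Here P = 'A is invertible' and Q = 'the columns of A are linearly independent'.

If not (A is invertible), then not (the columns of A are linearly independent).


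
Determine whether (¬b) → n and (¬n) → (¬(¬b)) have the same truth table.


Compare truth tables:
b | n | φ | ψ
-------------
F | F | F | F
T | F | T | T
F | T | T | T
T | T | T | T
The columns φ and ψ agree on every row.

Yes, they are logically equivalent.


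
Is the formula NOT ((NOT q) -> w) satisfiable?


Search for a satisfying assignment over {q, w}.
Try q=F, w=F: the formula evaluates to T.
A satisfying assignment exists.

Satisfiable.


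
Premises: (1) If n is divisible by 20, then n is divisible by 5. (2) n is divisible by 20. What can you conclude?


Modus ponens: from (P → Q) and P, infer Q.
P = 'n is divisible by 20' is asserted, and P → Q holds, so Q follows.

n is divisible by 5.


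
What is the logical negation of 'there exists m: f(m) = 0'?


¬(for all x: φ) = there exists x: ¬φ, and ¬(there exists x: φ) = for all x: ¬φ.
Apply to the existential statement.

for all m: NOT(f(m) = 0)


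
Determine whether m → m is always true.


Build the truth table over {m}:
m | φ
-----
F | T
T | T
Every row evaluates to true.

Yes, it is a tautology.


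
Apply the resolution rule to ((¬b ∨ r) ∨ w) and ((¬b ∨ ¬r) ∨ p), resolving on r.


The clauses contain complementary literals r and ¬r.
Resolution eliminates this pair and disjoins the remaining literals (merging duplicates).

((w ∨ ¬b) ∨ p)


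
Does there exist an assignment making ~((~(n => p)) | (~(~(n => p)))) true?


Check all 4 assignments over {n, p}:
n | p | φ
---------
False | False | False
True | False | False
False | True | False
True | True | False
No assignment makes the formula true.

Unsatisfiable.


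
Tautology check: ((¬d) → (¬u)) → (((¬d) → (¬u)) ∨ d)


Build the truth table over {d, u}:
d | u | φ
---------
F | F | T
T | F | T
F | T | T
T | T | T
Every row evaluates to true.

Yes, it is a tautology.


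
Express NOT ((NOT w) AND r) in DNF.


Step 1: Apply De Morgan: ¬((¬w) ∧ r) = ¬(¬w) ∨ ¬r.
Step 2: Eliminate any double negations (¬¬X = X).

w OR (NOT r)


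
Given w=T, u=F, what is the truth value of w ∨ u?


Disjunction is false only when both operands are false.
Substitute: w=T, u=F.
T ∨ F evaluates to T.

T


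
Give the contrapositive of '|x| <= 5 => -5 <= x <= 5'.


The contrapositive of (P → Q) is (¬Q → ¬P); it is logically equivalent to the original.
Here P = '|x| <= 5' and Q = '-5 <= x <= 5'.

If not (-5 <= x <= 5), then not (|x| <= 5).


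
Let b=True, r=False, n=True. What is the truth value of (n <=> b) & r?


Substitute b=True, r=False, n=True:
n <=> b = True <=> True = True
(n <=> b) & r = True & False = False

False


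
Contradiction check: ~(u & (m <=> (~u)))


Truth table over {m, u}:
m | u | φ
---------
False | False | True
True | False | True
False | True | False
True | True | True
Satisfying assignment at row 1: m=False, u=False gives True.

No, it is not a contradiction.


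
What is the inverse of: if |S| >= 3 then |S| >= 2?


The inverse of (P → Q) is (¬P → ¬Q). It is equivalent to the converse, not to the original.
Here P = '|S| >= 3' and Q = '|S| >= 2'.

If not (|S| >= 3), then not (|S| >= 2).


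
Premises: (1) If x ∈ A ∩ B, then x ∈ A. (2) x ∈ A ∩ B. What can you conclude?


Modus ponens: from (P → Q) and P, infer Q.
P = 'x ∈ A ∩ B' is asserted, and P → Q holds, so Q follows.

x ∈ A.


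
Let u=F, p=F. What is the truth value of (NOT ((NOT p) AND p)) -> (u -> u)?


Substitute u=F, p=F:
NOT p = T
(NOT p) AND p = T AND F = F
NOT ((NOT p) AND p) = T
u -> u = F -> F = T
(NOT ((NOT p) AND p)) -> (u -> u) = T -> T = T

T


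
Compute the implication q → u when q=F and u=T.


Implication is false only when antecedent is true and consequent is false.
Substitute: q=F, u=T.
F → T evaluates to T.

T


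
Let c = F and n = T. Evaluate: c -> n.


Implication is false only when antecedent is true and consequent is false.
Substitute: c=F, n=T.
F -> T evaluates to T.

T


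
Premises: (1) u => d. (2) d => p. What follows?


Hypothetical syllogism: from (P → Q) and (Q → R), infer (P → R).
Chain the two implications through the shared middle term 'd'.

u => p


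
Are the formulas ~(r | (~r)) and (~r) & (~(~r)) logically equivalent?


Compare truth tables:
r | φ | ψ
---------
False | False | False
True | False | False
The columns φ and ψ agree on every row.

Yes, they are logically equivalent.


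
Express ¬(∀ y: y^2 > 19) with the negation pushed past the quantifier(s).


¬(∀ x: φ) = ∃ x: ¬φ, and ¬(∃ x: φ) = ∀ x: ¬φ.
Apply to the universal statement.

∃ y: ¬(y^2 > 19)


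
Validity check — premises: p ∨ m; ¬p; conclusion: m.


This matches the form of disjunctive syllogism: the conclusion follows in every model of the premises.

Valid.


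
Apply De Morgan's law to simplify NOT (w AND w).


De Morgan: the negation of a conjunction is the disjunction of the negations.
Distribute NOT across AND, flipping it to OR, and negate each literal.

(NOT w) OR (NOT w)


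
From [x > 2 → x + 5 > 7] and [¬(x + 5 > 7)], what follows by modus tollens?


Modus tollens: from (P → Q) and ¬Q, infer ¬P.
Q = 'x + 5 > 7' is denied; since P → Q, P must also fail.

Not (x > 2).


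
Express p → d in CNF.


Step 1: Rewrite p → d as ¬p ∨ d.

(¬p) ∨ d


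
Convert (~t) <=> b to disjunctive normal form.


Step 1: (¬t) ↔ b is true exactly when both agree: ((¬t) ∧ b) ∨ (¬(¬t) ∧ ¬b).
Step 2: Eliminate any double negations (¬¬X = X).

((~t) & b) | (t & (~b))


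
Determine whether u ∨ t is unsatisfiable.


Truth table over {t, u}:
t | u | φ
---------
F | F | F
T | F | T
F | T | T
T | T | T
Satisfying assignment at row 2: t=T, u=F gives T.

No, it is not a contradiction.


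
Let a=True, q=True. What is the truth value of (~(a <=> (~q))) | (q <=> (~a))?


Substitute a=True, q=True:
~q = False
a <=> (~q) = True <=> False = False
~(a <=> (~q)) = True
~a = False
q <=> (~a) = True <=> False = False
(~(a <=> (~q))) | (q <=> (~a)) = True | False = True

True


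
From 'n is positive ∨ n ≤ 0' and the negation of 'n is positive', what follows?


Disjunctive syllogism: from (P ∨ Q) and ¬P, infer Q.
One disjunct, 'n is positive', is ruled out; the other must hold.

n ≤ 0


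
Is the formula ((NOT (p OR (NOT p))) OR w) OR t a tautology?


Build the truth table over {p, t, w}:
p | t | w | φ
-------------
F | F | F | F
T | F | F | F
F | T | F | T
T | T | F | T
F | F | T | T
T | F | T | T
F | T | T | T
T | T | T | T
Counterexample at row 1: with p=F, t=F, w=F, the formula is F.

No, it is not a tautology.


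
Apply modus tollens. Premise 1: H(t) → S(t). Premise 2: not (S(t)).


Modus tollens: from (P → Q) and ¬Q, infer ¬P.
Q = 'S(t)' is denied; since P → Q, P must also fail.

Not (H(t)).


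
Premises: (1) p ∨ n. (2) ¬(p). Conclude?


Disjunctive syllogism: from (P ∨ Q) and ¬P, infer Q.
One disjunct, 'p', is ruled out; the other must hold.

n


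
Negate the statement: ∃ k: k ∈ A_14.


¬(∀ x: φ) = ∃ x: ¬φ, and ¬(∃ x: φ) = ∀ x: ¬φ.
Apply to the existential statement.

∀ k: ¬(k ∈ A_14)


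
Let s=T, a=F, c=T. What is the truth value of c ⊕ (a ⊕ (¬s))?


Substitute s=T, a=F, c=T:
¬s = F
a ⊕ (¬s) = F ⊕ F = F
c ⊕ (a ⊕ (¬s)) = T ⊕ F = T

T


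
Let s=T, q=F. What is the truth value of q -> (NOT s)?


Substitute s=T, q=F:
NOT s = F
q -> (NOT s) = F -> F = T

T
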